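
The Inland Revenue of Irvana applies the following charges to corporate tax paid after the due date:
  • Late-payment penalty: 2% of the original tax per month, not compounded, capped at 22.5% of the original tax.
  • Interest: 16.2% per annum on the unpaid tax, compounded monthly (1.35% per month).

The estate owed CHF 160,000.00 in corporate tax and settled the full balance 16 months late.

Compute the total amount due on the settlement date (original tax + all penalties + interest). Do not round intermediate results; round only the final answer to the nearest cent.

Penalty (uncapped): 16 × 2% × CHF 160,000.00 = CHF 51,200.00; cap = 22.5% × CHF 160,000.00 = CHF 36,000.00 → penalty = CHF 36,000.00
Interest: CHF 160,000.00 × ((1 + 0.0135)^16 − 1) = CHF 160,000.00 × 0.2393103… = CHF 38,289.6431…
Total = CHF 160,000.00 + CHF 36,000.0000 + CHF 38,289.6431… = CHF 234,289.64

CHF 234,289.64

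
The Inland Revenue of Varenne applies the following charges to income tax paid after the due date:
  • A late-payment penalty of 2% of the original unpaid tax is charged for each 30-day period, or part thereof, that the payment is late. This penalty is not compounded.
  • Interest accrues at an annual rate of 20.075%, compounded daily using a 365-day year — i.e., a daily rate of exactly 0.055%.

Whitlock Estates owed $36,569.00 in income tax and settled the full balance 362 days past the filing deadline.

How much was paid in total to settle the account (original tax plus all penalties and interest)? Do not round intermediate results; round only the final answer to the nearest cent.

Penalty periods: ⌈362/30⌉ = 13; penalty = 13 × 2% × $36,569.00 = $9,507.94
Interest: $36,569.00 × ((1 + 0.00055)^362 − 1) = $36,569.00 × 0.22023720… = $8,053.8542…
Total = $36,569.00 + $9,507.9400 + $8,053.8542… = $54,130.79

$54,130.79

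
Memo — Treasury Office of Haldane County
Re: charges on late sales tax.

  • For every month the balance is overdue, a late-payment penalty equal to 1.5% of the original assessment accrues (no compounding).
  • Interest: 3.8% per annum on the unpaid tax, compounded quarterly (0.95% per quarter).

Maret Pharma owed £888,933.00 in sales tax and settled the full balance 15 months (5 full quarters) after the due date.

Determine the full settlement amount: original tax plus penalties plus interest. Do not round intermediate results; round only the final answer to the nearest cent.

£1,131,977.16

Late-payment penalty: 15 × 1.5% × £888,933.00 = £200,009.93…
Interest: £888,933.00 × ((1 + 0.0095)^5 − 1) = £888,933.00 × 0.0484111… = £43,034.2373…
Total = £888,933.00 + £200,009.9250 + £43,034.2373… = £1,131,977.16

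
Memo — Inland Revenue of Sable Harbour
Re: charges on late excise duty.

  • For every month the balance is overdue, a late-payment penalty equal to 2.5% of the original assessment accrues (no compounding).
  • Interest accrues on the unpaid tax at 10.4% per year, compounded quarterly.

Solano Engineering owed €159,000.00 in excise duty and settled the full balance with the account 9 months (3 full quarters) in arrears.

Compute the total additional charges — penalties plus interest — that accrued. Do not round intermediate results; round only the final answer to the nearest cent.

€48,502.25

Late-payment penalty: 9 × 2.5% × €159,000.00 = €35,775.00
Interest (10.4%/yr ÷ 4 = 2.6%/quarter): €159,000.00 × ((1 + 0.026)^3 − 1) = €12,727.2466…
Penalties + interest = €35,775.0000 + €12,727.2466… = €48,502.25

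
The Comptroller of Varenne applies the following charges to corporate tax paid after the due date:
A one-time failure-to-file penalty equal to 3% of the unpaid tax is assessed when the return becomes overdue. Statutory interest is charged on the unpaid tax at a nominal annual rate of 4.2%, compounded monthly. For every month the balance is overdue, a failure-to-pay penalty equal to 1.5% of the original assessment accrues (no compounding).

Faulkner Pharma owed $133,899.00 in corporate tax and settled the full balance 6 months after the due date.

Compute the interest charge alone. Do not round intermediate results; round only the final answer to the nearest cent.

$2,836.60

Interest (4.2%/yr ÷ 12 = 0.35%/month): $133,899.00 × ((1 + 0.0035)^6 − 1) = $2,836.5981…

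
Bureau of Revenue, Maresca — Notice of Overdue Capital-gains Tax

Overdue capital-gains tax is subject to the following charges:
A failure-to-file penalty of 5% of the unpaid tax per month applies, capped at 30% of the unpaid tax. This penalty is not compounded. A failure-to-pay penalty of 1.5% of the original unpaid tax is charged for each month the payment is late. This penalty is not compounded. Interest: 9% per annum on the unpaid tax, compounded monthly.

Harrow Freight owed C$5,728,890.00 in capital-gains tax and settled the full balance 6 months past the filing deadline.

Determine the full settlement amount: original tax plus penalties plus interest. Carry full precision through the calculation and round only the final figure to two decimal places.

Failure-to-file: 6 × 5% × C$5,728,890.00 = C$1,718,667.00, capped at 30% × C$5,728,890.00 = C$1,718,667.00
Failure-to-pay penalty = 1.5% × C$5,728,890.00 × 6 mo = C$515,600.10
Interest (9%/yr ÷ 12 = 0.75%/month): C$5,728,890.00 × ((1 + 0.0075)^6 − 1) = C$262,682.4112…
Total = C$5,728,890.00 + C$2,234,267.1000 + C$262,682.4112… = C$8,225,839.51

C$8,225,839.51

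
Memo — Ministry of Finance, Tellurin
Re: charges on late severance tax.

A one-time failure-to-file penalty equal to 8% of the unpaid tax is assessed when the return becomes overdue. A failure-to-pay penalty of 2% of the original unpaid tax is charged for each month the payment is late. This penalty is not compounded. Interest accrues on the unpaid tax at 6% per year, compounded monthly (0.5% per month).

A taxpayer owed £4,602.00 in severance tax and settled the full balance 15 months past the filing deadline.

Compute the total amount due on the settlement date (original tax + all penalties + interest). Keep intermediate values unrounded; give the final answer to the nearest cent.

Failure-to-file penalty: 8% × £4,602.00 = £368.16
Failure-to-pay penalty: 15 × 2% × £4,602.00 = £1,380.60
Interest: £4,602.00 × ((1 + 0.005)^15 − 1) = £4,602.00 × 0.0776827… = £357.4960…
Total = £4,602.00 + £1,748.7600 + £357.4960… = £6,708.26

£6,708.26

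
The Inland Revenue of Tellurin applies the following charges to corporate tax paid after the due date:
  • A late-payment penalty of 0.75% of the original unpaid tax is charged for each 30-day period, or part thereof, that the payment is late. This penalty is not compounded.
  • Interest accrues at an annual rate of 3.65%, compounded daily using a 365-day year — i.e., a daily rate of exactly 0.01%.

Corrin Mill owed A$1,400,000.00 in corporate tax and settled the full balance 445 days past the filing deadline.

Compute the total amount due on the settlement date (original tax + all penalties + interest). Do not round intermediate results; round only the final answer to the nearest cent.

Penalty periods: ⌈445/30⌉ = 15; penalty = 15 × 0.75% × A$1,400,000.00 = A$157,500.00
Interest: A$1,400,000.00 × ((1 + 0.0001)^445 − 1) = A$1,400,000.00 × 0.04550265… = A$63,703.7109…
Total = A$1,400,000.00 + A$157,500.0000 + A$63,703.7109… = A$1,621,203.71

A$1,621,203.71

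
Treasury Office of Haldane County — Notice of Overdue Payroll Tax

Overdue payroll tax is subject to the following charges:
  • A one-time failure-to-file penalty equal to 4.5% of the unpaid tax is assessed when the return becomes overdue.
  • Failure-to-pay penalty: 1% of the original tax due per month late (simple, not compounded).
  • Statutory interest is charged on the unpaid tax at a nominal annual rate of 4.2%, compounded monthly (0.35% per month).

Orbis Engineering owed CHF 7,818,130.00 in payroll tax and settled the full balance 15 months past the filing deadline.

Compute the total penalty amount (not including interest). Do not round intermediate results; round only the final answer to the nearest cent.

CHF 1,524,535.35

Failure-to-file penalty: 4.5% × CHF 7,818,130.00 = CHF 351,815.85
Failure-to-pay penalty = 1% × CHF 7,818,130.00 × 15 mo = CHF 1,172,719.50
Total penalty = CHF 351,815.85 + CHF 1,172,719.50 = CHF 1,524,535.35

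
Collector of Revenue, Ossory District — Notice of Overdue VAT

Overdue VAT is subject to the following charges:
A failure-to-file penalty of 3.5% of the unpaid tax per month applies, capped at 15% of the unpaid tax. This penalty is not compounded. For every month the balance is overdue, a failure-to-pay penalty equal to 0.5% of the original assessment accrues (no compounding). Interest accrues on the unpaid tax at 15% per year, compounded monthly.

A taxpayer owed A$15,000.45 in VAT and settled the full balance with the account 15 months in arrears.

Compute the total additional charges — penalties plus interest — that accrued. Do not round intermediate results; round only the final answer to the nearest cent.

Failure-to-file: 15 × 3.5% × A$15,000.45 = A$7,875.24…, capped at 15% × A$15,000.45 = A$2,250.07…
Failure-to-pay penalty: 15 × 0.5% × A$15,000.45 = A$1,125.03…
Interest (15%/yr ÷ 12 = 1.25%/month): A$15,000.45 × ((1 + 0.0125)^15 − 1) = A$3,072.5299…
Penalties + interest = A$3,375.1013… + A$3,072.5299… = A$6,447.63

A$6,447.63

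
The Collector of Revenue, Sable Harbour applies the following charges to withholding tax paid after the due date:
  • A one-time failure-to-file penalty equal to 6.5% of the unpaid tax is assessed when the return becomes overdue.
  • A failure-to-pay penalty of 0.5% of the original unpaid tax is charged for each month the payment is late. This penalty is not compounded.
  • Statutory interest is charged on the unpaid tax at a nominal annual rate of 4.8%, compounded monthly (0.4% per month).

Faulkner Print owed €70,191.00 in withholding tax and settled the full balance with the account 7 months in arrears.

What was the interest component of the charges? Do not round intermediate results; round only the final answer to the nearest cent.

Interest: €70,191.00 × ((1 + 0.004)^7 − 1) = €70,191.00 × 0.0283382… = €1,989.0900…

€1,989.09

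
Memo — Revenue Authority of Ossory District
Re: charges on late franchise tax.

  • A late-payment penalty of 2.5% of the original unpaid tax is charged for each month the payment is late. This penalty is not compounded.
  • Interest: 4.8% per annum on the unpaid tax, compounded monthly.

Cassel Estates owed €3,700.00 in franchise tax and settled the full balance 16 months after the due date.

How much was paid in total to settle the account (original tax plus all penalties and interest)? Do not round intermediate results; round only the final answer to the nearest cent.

€5,424.04

Late-payment penalty: 16 × 2.5% × €3,700.00 = €1,480.00
Interest (4.8%/yr ÷ 12 = 0.4%/month): €3,700.00 × ((1 + 0.004)^16 − 1) = €244.0383…
Total = €3,700.00 + €1,480.0000 + €244.0383… = €5,424.04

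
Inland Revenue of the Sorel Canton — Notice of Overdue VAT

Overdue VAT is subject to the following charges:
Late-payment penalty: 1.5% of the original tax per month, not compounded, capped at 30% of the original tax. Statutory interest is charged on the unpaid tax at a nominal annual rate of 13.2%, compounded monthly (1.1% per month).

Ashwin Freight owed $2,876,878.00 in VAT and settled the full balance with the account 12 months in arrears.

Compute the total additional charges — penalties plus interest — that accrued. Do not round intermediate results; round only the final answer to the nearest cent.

$921,424.31

Penalty: 12 × 1.5% × $2,876,878.00 = $517,838.04 (below the 30% cap of $863,063.40)
Interest: $2,876,878.00 × ((1 + 0.011)^12 − 1) = $2,876,878.00 × 0.1402862… = $403,586.2724…
Penalties + interest = $517,838.0400 + $403,586.2724… = $921,424.31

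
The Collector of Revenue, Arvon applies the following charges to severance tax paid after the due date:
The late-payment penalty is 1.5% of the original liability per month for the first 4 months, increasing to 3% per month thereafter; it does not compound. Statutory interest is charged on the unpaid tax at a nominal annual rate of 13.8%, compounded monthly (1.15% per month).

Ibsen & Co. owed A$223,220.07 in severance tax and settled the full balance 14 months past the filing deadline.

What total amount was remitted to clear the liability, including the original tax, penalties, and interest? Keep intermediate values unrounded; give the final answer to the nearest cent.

Penalty, months 1–4: 4 × 1.5% × A$223,220.07 = A$13,393.20…
Penalty, months 5–14: 10 × 3% × A$223,220.07 = A$66,966.02…
Interest: A$223,220.07 × ((1 + 0.0115)^14 − 1) = A$223,220.07 × 0.1736063… = A$38,752.4028…
Total = A$223,220.07 + A$80,359.2252 + A$38,752.4028… = A$342,331.70

A$342,331.70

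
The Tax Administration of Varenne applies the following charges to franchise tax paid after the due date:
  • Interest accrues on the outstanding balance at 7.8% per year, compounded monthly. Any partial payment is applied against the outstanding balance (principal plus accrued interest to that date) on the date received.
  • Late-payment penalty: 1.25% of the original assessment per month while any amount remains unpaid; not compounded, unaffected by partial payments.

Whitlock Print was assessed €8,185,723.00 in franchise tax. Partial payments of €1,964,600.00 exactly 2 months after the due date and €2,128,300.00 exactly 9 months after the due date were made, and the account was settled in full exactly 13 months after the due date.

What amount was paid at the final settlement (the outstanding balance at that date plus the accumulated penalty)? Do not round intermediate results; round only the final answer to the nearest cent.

€5,941,324.14

Monthly rate = 7.8% ÷ 12 = 0.65%
Balance at month 2: €8,185,723.0000 × (1 + 0.0065)^2 = €8,292,483.2458…
After €1,964,600.00 payment: €8,292,483.2458… − €1,964,600.00 = €6,327,883.2458…
Balance at month 9: €6,327,883.2458… × (1 + 0.0065)^7 = €6,621,477.5676…
After €2,128,300.00 payment: €6,621,477.5676… − €2,128,300.00 = €4,493,177.5676…
Balance at month 13: €4,493,177.5676… × (1 + 0.0065)^4 = €4,611,144.1487…
Penalty: 13 × 1.25% × €8,185,723.00 = €1,330,179.99…
Final settlement = outstanding balance + penalty = €4,611,144.1487… + €1,330,179.99… = €5,941,324.14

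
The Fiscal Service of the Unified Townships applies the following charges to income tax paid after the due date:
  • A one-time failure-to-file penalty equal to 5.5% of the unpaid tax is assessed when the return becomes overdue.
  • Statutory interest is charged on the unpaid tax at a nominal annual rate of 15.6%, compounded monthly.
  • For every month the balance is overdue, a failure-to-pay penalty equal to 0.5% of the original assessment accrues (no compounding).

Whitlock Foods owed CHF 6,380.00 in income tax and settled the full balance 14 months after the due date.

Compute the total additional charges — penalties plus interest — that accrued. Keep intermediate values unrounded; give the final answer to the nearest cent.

CHF 2,062.07

Failure-to-file penalty: 5.5% × CHF 6,380.00 = CHF 350.90
Failure-to-pay penalty: 14 × 0.5% × CHF 6,380.00 = CHF 446.60
Interest (15.6%/yr ÷ 12 = 1.3%/month): CHF 6,380.00 × ((1 + 0.013)^14 − 1) = CHF 1,264.5674…
Penalties + interest = CHF 797.5000 + CHF 1,264.5674… = CHF 2,062.07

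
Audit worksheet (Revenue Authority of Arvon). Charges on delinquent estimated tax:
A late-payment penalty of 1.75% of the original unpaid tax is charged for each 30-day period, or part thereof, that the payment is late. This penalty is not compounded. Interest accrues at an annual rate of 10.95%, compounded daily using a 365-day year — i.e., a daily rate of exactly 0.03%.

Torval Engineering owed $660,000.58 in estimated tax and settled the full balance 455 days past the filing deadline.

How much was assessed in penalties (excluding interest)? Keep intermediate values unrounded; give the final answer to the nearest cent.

$184,800.16

Penalty periods: ⌈455/30⌉ = 16; penalty = 16 × 1.75% × $660,000.58 = $184,800.16…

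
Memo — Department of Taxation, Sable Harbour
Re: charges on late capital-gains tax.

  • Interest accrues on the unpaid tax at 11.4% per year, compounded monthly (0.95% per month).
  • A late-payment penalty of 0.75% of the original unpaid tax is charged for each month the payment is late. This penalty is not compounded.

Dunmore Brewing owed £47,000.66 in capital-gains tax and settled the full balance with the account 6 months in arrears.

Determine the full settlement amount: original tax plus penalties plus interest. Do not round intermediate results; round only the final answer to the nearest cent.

£51,859.17

Late-payment penalty: 6 × 0.75% × £47,000.66 = £2,115.03…
Interest: £47,000.66 × ((1 + 0.0095)^6 − 1) = £47,000.66 × 0.0583710… = £2,743.4765…
Total = £47,000.66 + £2,115.0297 + £2,743.4765… = £51,859.17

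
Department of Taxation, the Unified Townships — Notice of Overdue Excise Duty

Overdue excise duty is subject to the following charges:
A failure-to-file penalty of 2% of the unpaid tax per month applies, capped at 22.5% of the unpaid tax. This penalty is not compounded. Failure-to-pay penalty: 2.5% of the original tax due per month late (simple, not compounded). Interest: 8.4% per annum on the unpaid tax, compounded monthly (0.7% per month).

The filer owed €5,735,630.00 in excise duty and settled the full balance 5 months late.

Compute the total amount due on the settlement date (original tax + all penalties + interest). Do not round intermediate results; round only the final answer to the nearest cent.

Failure-to-file: 5 × 2% × €5,735,630.00 = €573,563.00 (under the 22.5% cap)
Failure-to-pay penalty: 5 × 2.5% × €5,735,630.00 = €716,953.75
Interest: €5,735,630.00 × ((1 + 0.007)^5 − 1) = €5,735,630.00 × 0.0354934… = €203,577.2509…
Total = €5,735,630.00 + €1,290,516.7500 + €203,577.2509… = €7,229,724.00

€7,229,724.00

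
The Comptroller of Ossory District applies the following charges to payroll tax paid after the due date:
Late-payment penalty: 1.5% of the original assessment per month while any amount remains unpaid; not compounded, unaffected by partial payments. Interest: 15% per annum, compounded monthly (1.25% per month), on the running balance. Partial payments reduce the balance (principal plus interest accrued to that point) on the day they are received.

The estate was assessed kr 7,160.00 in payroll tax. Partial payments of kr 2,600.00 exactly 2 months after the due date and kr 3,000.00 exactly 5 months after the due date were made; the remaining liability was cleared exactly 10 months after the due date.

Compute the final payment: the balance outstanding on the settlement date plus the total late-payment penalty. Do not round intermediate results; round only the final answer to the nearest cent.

kr 3,117.15

Balance at month 2: kr 7,160.0000 × (1 + 0.0125)^2 = kr 7,340.1188…
After kr 2,600.00 payment: kr 7,340.1188… − kr 2,600.00 = kr 4,740.1188…
Balance at month 5: kr 4,740.1188… × (1 + 0.0125)^3 = kr 4,920.1044…
After kr 3,000.00 payment: kr 4,920.1044… − kr 3,000.00 = kr 1,920.1044…
Balance at month 10: kr 1,920.1044… × (1 + 0.0125)^5 = kr 2,043.1488…
Penalty: 10 × 1.5% × kr 7,160.00 = kr 1,074.00
Final settlement = outstanding balance + penalty = kr 2,043.1488… + kr 1,074.00 = kr 3,117.15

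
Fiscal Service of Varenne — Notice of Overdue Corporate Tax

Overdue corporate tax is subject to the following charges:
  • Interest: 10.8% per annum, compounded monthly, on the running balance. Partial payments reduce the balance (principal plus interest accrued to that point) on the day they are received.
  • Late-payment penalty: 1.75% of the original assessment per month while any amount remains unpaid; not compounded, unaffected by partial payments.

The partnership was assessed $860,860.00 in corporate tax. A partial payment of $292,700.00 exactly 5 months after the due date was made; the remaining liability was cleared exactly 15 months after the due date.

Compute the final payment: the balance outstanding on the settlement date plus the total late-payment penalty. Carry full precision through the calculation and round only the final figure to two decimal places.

$890,530.97

Monthly rate = 10.8% ÷ 12 = 0.9%
Balance at month 5: $860,860.0000 × (1 + 0.009)^5 = $900,302.3006…
After $292,700.00 payment: $900,302.3006… − $292,700.00 = $607,602.3006…
Balance at month 15: $607,602.3006… × (1 + 0.009)^10 = $664,555.2173…
Penalty: 15 × 1.75% × $860,860.00 = $225,975.75
Final settlement = outstanding balance + penalty = $664,555.2173… + $225,975.75 = $890,530.97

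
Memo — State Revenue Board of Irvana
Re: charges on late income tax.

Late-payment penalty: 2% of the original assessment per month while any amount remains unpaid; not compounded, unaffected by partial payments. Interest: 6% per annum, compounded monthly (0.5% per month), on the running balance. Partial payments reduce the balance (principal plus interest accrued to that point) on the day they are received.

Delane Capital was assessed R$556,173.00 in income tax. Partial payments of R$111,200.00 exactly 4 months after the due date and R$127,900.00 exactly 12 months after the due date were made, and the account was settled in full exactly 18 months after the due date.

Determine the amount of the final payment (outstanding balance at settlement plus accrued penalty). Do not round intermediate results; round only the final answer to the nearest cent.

Balance at month 4: R$556,173.0000 × (1 + 0.005)^4 = R$567,380.1644…
After R$111,200.00 payment: R$567,380.1644… − R$111,200.00 = R$456,180.1644…
Balance at month 12: R$456,180.1644… × (1 + 0.005)^8 = R$474,749.9104…
After R$127,900.00 payment: R$474,749.9104… − R$127,900.00 = R$346,849.9104…
Balance at month 18: R$346,849.9104… × (1 + 0.005)^6 = R$357,386.3468…
Penalty: 18 × 2% × R$556,173.00 = R$200,222.28
Final settlement = outstanding balance + penalty = R$357,386.3468… + R$200,222.28 = R$557,608.63

R$557,608.63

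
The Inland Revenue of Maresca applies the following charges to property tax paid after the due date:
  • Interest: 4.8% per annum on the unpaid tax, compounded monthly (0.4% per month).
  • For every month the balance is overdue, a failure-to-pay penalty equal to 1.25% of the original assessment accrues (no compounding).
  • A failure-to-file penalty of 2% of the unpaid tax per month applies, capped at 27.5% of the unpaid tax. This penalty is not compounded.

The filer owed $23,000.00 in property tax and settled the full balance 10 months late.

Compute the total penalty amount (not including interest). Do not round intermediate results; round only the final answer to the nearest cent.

$7,475.00

Failure-to-file: 10 × 2% × $23,000.00 = $4,600.00 (under the 27.5% cap)
Failure-to-pay penalty = 1.25% × $23,000.00 × 10 mo = $2,875.00
Total penalty = $4,600.00 + $2,875.00 = $7,475.00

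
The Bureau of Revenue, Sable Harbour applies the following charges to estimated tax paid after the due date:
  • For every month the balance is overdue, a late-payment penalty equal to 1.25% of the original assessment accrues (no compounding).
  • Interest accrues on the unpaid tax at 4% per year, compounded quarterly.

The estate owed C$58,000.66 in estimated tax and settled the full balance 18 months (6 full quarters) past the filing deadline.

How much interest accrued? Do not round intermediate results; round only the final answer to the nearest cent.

C$3,568.21

Interest (4%/yr ÷ 4 = 1%/quarter): C$58,000.66 × ((1 + 0.01)^6 − 1) = C$3,568.2093…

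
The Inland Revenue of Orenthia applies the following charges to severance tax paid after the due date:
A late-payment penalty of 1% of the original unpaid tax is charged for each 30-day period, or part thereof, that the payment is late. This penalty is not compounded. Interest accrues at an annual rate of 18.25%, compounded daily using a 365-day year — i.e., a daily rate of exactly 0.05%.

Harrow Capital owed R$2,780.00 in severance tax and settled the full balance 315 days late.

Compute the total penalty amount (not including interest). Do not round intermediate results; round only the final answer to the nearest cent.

Penalty periods: ⌈315/30⌉ = 11; penalty = 11 × 1% × R$2,780.00 = R$305.80

R$305.80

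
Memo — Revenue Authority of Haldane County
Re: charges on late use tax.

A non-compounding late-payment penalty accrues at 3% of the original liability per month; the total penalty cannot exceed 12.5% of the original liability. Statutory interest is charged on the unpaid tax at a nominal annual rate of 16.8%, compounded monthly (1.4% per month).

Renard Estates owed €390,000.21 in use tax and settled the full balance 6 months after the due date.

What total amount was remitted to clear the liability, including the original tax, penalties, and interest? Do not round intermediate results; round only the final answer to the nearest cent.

€472,678.48

Penalty (uncapped): 6 × 3% × €390,000.21 = €70,200.04…; cap = 12.5% × €390,000.21 = €48,750.03… → penalty = €48,750.03…
Interest: €390,000.21 × ((1 + 0.014)^6 − 1) = €390,000.21 × 0.0869955… = €33,928.2475…
Total = €390,000.21 + €48,750.0263… + €33,928.2475… = €472,678.48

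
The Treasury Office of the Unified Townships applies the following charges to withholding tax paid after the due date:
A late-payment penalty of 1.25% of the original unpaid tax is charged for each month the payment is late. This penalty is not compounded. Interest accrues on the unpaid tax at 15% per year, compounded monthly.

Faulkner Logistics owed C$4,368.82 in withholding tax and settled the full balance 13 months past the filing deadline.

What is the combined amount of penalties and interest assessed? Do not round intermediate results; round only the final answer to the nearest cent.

Late-payment penalty: 13 × 1.25% × C$4,368.82 = C$709.93…
Interest (15%/yr ÷ 12 = 1.25%/month): C$4,368.82 × ((1 + 0.0125)^13 − 1) = C$765.6966…
Penalties + interest = C$709.9333… + C$765.6966… = C$1,475.63

C$1,475.63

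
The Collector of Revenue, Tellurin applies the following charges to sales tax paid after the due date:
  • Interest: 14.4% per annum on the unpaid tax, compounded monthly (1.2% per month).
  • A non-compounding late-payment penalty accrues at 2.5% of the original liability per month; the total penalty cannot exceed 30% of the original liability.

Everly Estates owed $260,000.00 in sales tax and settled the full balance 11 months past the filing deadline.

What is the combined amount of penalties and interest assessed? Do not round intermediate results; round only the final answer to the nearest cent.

Penalty: 11 × 2.5% × $260,000.00 = $71,500.00 (below the 30% cap of $78,000.00)
Interest: $260,000.00 × ((1 + 0.012)^11 − 1) = $260,000.00 × 0.1402121… = $36,455.1406…
Penalties + interest = $71,500.0000 + $36,455.1406… = $107,955.14

$107,955.14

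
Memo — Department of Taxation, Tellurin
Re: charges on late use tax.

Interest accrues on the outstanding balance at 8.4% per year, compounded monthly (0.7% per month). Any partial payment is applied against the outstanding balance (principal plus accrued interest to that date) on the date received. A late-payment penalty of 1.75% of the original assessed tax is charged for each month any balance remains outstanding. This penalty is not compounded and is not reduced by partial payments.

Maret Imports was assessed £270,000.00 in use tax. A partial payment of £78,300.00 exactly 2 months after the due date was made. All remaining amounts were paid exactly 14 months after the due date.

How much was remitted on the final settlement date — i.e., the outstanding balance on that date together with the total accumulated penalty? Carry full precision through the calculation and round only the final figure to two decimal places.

£278,711.87

Balance at month 2: £270,000.0000 × (1 + 0.007)^2 = £273,793.2300
After £78,300.00 payment: £273,793.2300 − £78,300.00 = £195,493.2300
Balance at month 14: £195,493.2300 × (1 + 0.007)^12 = £212,561.8733…
Penalty: 14 × 1.75% × £270,000.00 = £66,150.00
Final settlement = outstanding balance + penalty = £212,561.8733… + £66,150.00 = £278,711.87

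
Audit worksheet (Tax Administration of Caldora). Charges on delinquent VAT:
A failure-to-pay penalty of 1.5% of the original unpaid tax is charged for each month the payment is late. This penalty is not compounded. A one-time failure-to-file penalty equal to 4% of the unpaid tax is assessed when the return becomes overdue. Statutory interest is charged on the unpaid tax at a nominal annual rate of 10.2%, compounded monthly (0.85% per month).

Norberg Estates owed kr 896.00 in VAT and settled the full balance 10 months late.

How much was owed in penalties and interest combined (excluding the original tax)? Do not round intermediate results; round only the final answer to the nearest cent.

kr 249.38

Failure-to-file penalty: 4% × kr 896.00 = kr 35.84
Failure-to-pay penalty = 1.5% × kr 896.00 × 10 mo = kr 134.40
Interest: kr 896.00 × ((1 + 0.0085)^10 − 1) = kr 896.00 × 0.0883261… = kr 79.1401…
Penalties + interest = kr 170.2400 + kr 79.1401… = kr 249.38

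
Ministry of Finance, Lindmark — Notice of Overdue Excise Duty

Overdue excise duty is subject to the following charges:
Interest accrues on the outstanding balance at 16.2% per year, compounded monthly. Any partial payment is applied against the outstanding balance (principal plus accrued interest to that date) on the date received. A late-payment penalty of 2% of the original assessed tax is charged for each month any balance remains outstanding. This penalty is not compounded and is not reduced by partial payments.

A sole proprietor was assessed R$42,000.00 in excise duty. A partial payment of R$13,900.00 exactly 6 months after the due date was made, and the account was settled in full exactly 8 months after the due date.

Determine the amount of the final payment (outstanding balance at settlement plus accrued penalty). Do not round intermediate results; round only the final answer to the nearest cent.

Monthly rate = 16.2% ÷ 12 = 1.35%
Balance at month 6: R$42,000.0000 × (1 + 0.0135)^6 = R$45,518.9053…
After R$13,900.00 payment: R$45,518.9053… − R$13,900.00 = R$31,618.9053…
Balance at month 8: R$31,618.9053… × (1 + 0.0135)^2 = R$32,478.3782…
Penalty: 8 × 2% × R$42,000.00 = R$6,720.00
Final settlement = outstanding balance + penalty = R$32,478.3782… + R$6,720.00 = R$39,198.38

R$39,198.38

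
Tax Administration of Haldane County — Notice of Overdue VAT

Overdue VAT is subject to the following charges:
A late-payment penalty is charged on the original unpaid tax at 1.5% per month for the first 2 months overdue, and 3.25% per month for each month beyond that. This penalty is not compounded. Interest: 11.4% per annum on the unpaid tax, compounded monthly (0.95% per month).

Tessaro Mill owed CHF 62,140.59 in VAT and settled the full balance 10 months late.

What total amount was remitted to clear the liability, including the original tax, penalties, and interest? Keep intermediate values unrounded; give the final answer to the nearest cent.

CHF 86,323.59

Penalty, months 1–2: 2 × 1.5% × CHF 62,140.59 = CHF 1,864.22…
Penalty, months 3–10: 8 × 3.25% × CHF 62,140.59 = CHF 16,156.55…
Interest: CHF 62,140.59 × ((1 + 0.0095)^10 − 1) = CHF 62,140.59 × 0.0991659… = CHF 6,162.2254…
Total = CHF 62,140.59 + CHF 18,020.7711 + CHF 6,162.2254… = CHF 86,323.59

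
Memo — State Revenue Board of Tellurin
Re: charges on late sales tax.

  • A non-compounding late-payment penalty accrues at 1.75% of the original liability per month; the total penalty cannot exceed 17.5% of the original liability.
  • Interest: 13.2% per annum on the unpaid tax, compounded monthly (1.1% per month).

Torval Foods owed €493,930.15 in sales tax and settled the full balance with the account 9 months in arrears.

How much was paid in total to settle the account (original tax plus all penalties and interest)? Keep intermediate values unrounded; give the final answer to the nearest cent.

€622,830.94

Penalty: 9 × 1.75% × €493,930.15 = €77,794.00… (below the 17.5% cap of €86,437.78…)
Interest: €493,930.15 × ((1 + 0.011)^9 − 1) = €493,930.15 × 0.1034697… = €51,106.7892…
Total = €493,930.15 + €77,793.9986… + €51,106.7892… = €622,830.94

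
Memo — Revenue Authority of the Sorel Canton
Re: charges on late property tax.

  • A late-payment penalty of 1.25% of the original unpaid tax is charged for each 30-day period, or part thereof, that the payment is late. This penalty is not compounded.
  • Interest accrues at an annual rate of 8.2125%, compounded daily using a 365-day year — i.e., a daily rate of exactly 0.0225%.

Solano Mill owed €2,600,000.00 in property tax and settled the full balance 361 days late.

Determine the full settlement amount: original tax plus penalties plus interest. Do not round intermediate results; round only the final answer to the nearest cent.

€3,242,472.99

Penalty periods: ⌈361/30⌉ = 13; penalty = 13 × 1.25% × €2,600,000.00 = €422,500.00
Interest: €2,600,000.00 × ((1 + 0.000225)^361 − 1) = €2,600,000.00 × 0.08460500… = €219,972.9948…
Total = €2,600,000.00 + €422,500.0000 + €219,972.9948… = €3,242,472.99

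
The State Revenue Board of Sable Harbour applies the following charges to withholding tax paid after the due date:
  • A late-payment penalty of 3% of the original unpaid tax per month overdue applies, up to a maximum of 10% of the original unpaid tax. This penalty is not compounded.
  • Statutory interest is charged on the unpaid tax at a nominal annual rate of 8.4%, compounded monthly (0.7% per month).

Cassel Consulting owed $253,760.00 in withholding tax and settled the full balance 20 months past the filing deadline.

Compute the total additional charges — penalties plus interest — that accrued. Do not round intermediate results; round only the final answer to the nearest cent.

Penalty (uncapped): 20 × 3% × $253,760.00 = $152,256.00; cap = 10% × $253,760.00 = $25,376.00 → penalty = $25,376.00
Interest: $253,760.00 × ((1 + 0.007)^20 − 1) = $253,760.00 × 0.1497129… = $37,991.1501…
Penalties + interest = $25,376.0000 + $37,991.1501… = $63,367.15

$63,367.15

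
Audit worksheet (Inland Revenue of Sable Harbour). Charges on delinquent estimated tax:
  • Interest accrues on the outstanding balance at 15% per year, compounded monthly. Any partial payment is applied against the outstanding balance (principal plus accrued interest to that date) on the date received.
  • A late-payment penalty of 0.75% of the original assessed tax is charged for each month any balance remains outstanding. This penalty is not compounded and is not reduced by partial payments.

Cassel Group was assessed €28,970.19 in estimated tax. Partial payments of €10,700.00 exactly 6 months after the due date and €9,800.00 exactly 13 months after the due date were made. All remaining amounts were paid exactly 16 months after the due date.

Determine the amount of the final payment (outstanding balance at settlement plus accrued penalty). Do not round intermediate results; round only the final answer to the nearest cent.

Monthly rate = 15% ÷ 12 = 1.25%
Balance at month 6: €28,970.1900 × (1 + 0.0125)^6 = €31,211.9954…
After €10,700.00 payment: €31,211.9954… − €10,700.00 = €20,511.9954…
Balance at month 13: €20,511.9954… × (1 + 0.0125)^7 = €22,375.5199…
After €9,800.00 payment: €22,375.5199… − €9,800.00 = €12,575.5199…
Balance at month 16: €12,575.5199… × (1 + 0.0125)^3 = €13,053.0212…
Penalty: 16 × 0.75% × €28,970.19 = €3,476.42…
Final settlement = outstanding balance + penalty = €13,053.0212… + €3,476.42… = €16,529.44

€16,529.44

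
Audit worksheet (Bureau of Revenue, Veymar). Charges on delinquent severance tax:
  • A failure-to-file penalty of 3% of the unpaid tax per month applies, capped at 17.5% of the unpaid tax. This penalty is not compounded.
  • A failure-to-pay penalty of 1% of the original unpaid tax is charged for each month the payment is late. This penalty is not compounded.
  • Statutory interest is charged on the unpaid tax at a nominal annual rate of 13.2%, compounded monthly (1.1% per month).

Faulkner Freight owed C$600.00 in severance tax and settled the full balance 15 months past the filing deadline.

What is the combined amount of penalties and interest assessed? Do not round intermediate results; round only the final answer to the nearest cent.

C$302.00

Failure-to-file: 15 × 3% × C$600.00 = C$270.00, capped at 17.5% × C$600.00 = C$105.00
Failure-to-pay penalty: 15 × 1% × C$600.00 = C$90.00
Interest: C$600.00 × ((1 + 0.011)^15 − 1) = C$600.00 × 0.1783311… = C$106.9986…
Penalties + interest = C$195.0000 + C$106.9986… = C$302.00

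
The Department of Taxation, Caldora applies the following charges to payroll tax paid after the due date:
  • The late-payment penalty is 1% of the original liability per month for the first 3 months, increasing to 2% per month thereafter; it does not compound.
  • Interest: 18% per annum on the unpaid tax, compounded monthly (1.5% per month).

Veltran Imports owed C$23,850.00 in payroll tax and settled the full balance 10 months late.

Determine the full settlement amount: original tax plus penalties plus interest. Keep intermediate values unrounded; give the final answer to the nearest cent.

Penalty, months 1–3: 3 × 1% × C$23,850.00 = C$715.50
Penalty, months 4–10: 7 × 2% × C$23,850.00 = C$3,339.00
Interest: C$23,850.00 × ((1 + 0.015)^10 − 1) = C$23,850.00 × 0.1605408… = C$3,828.8987…
Total = C$23,850.00 + C$4,054.5000 + C$3,828.8987… = C$31,733.40

C$31,733.40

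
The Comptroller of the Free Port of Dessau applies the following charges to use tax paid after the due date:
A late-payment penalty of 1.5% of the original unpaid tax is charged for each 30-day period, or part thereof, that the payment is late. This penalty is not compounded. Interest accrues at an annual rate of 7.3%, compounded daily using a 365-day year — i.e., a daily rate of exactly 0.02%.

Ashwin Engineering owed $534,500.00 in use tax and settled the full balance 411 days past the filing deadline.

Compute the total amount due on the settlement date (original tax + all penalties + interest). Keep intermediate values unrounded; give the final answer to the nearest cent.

Penalty periods: ⌈411/30⌉ = 14; penalty = 14 × 1.5% × $534,500.00 = $112,245.00
Interest: $534,500.00 × ((1 + 0.0002)^411 − 1) = $534,500.00 × 0.08566400… = $45,787.4078…
Total = $534,500.00 + $112,245.0000 + $45,787.4078… = $692,532.41

$692,532.41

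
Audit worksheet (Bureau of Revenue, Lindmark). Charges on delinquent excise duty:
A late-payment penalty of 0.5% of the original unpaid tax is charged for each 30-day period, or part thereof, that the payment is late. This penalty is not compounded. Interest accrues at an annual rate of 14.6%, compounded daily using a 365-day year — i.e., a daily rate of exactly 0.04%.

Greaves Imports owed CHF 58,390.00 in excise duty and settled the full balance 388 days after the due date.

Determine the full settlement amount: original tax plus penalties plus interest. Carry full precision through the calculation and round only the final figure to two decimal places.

CHF 71,986.42

Penalty periods: ⌈388/30⌉ = 13; penalty = 13 × 0.5% × CHF 58,390.00 = CHF 3,795.35
Interest: CHF 58,390.00 × ((1 + 0.0004)^388 − 1) = CHF 58,390.00 × 0.16785527… = CHF 9,801.0695…
Total = CHF 58,390.00 + CHF 3,795.3500 + CHF 9,801.0695… = CHF 71,986.42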